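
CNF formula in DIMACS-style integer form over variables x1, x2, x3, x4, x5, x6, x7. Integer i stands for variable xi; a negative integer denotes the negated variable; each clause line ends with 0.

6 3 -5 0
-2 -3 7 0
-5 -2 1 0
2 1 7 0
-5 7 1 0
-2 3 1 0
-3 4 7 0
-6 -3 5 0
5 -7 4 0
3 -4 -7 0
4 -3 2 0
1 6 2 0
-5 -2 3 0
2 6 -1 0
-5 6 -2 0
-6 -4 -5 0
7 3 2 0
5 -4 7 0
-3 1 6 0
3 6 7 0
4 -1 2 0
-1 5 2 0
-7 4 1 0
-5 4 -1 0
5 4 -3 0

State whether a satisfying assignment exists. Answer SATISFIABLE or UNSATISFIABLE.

Try x1 = True.
Set x2 = True and propagate.
Set x3 = False and propagate.
  then x5 is forced to False.
For the remaining variables, x4 = False, x6 = True, x7 = False works.
So x1 = True, x2 = True, x3 = False, x4 = False, x5 = False, x6 = True, x7 = False is a satisfying assignment.

SATISFIABLE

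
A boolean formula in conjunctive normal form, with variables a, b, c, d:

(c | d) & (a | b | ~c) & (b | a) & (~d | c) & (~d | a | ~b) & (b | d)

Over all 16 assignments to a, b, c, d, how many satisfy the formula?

4

Satisfying assignments:
  a=0 b=1 c=1 d=0
  a=1 b=0 c=1 d=1
  a=1 b=1 c=1 d=0
  a=1 b=1 c=1 d=1
That's 4 in total.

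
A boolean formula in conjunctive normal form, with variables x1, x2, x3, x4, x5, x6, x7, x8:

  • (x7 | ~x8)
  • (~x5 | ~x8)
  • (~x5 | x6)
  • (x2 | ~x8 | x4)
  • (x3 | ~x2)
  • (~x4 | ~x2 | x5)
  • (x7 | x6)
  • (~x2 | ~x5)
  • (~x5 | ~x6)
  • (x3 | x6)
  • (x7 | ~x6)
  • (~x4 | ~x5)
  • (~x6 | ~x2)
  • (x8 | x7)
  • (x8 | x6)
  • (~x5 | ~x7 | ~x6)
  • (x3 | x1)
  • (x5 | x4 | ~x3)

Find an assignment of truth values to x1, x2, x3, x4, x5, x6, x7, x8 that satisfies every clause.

x1=T, x2=F, x3=T, x4=T, x5=F, x6=T, x7=T, x8=F

Check each clause:
  1. (x7 | ~x8) — ~x8 is true.
  2. (~x8 | ~x5) — ~x8 is true.
  3. (x6 | ~x5) — ~x5 is true.
  4. (x4 | x2 | ~x8) — ~x8 is true.
  5. (x3 | ~x2) — x3 is true.
  6. (~x4 | x5 | ~x2) — ~x2 is true.
  7. (x6 | x7) — x6 is true.
  8. (~x5 | ~x2) — ~x5 is true.
  9. (~x6 | ~x5) — ~x5 is true.
  10. (x6 | x3) — x3 is true.
  11. (x7 | ~x6) — x7 is true.
  12. (~x4 | ~x5) — ~x5 is true.
  13. (~x2 | ~x6) — ~x2 is true.
  14. (x8 | x7) — x7 is true.
  15. (x8 | x6) — x6 is true.
  16. (~x6 | ~x5 | ~x7) — ~x5 is true.
  17. (x3 | x1) — x1 is true.
  18. (x4 | x5 | ~x3) — x4 is true.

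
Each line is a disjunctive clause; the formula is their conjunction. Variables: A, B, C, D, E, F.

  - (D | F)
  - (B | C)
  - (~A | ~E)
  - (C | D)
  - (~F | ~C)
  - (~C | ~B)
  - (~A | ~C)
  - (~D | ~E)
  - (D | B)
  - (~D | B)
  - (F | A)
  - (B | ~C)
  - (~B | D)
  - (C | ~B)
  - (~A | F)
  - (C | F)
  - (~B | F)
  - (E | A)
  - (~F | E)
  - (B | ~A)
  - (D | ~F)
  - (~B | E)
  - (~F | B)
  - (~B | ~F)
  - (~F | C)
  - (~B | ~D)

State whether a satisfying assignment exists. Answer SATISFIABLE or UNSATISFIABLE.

B = True:
  propagation gives C=False; an empty clause results — contradiction.
B = False:
  propagation gives C=True; an empty clause results — contradiction.
Every branch closes, so no satisfying assignment exists.

UNSATISFIABLE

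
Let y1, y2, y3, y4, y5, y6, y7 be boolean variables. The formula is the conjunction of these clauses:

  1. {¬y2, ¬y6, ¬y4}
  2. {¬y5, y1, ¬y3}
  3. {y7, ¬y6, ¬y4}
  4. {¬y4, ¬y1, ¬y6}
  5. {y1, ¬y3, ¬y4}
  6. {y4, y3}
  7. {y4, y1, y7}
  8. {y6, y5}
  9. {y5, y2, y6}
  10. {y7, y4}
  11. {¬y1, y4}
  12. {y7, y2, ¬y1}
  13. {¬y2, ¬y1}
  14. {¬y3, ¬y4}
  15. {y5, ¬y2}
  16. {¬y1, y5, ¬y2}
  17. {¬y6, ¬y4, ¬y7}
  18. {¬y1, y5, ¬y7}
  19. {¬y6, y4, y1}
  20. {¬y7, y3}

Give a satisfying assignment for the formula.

Branch on y1: take y1 = False.
Branch on y2: take y2 = False.
For the remaining variables, y3 = False, y4 = True, y5 = True, y6 = False, y7 = False works.
Every clause has at least one true literal under this assignment.

y1 = F, y2 = F, y3 = F, y4 = T, y5 = T, y6 = F, y7 = F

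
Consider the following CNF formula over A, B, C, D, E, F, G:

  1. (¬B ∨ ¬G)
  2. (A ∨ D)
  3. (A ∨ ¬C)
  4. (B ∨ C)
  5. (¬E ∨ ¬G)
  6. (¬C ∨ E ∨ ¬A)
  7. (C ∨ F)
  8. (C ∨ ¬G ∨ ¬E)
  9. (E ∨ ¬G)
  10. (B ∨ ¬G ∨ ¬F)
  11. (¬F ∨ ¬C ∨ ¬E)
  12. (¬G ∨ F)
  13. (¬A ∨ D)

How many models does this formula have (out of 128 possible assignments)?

6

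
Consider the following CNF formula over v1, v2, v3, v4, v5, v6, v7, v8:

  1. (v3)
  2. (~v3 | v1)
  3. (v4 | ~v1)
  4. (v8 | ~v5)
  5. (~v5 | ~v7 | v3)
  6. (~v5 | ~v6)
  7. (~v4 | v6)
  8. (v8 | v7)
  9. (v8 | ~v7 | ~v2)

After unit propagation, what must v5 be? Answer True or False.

(v3) stands alone — v3 = True.
(v1 | ~v3): since v3 = True, the clause reduces to (v1). v1 = True.
From (v4 | ~v1) and v1 = True: v4 = True.
From (v6 | ~v4) and v4 = True: v6 = True.
(~v6 | ~v5): since v6 = True, the clause reduces to (~v5). v5 = False.

False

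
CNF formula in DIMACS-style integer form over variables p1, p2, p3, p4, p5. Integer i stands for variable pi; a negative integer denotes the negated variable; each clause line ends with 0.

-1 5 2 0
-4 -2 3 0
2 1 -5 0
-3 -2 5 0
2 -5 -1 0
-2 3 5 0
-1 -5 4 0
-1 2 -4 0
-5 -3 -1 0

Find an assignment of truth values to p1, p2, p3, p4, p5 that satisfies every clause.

Try p1 = False.
Set p2 = False and propagate.
  then p5 is forced to False.
p3, p4 are now unconstrained; take p3 = False, p4 = True.
Every clause has at least one true literal under this assignment.
Check each clause:
  1. (~p1 | p2 | p5) — ~p1 is true.
  2. (p3 | ~p4 | ~p2) — ~p2 is true.
  3. (~p5 | p1 | p2) — ~p5 is true.
  4. (~p3 | p5 | ~p2) — ~p3 is true.
  5. (~p1 | p2 | ~p5) — ~p5 is true.
  6. (p5 | p3 | ~p2) — ~p2 is true.
  7. (p4 | ~p5 | ~p1) — ~p5 is true.
  8. (~p4 | ~p1 | p2) — ~p1 is true.
  9. (~p1 | ~p5 | ~p3) — ~p5 is true.

p1=False, p2=False, p3=False, p4=True, p5=False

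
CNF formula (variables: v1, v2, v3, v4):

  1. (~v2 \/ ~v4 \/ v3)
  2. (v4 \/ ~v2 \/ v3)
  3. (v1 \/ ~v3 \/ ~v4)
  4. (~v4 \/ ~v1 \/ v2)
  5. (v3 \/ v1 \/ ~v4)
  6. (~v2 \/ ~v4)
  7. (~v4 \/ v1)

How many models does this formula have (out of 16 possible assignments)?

The models are:
  v1=0 v2=0 v3=0 v4=0
  v1=0 v2=0 v3=1 v4=0
  v1=0 v2=1 v3=1 v4=0
  v1=1 v2=0 v3=0 v4=0
  v1=1 v2=0 v3=1 v4=0
  v1=1 v2=1 v3=1 v4=0
Count: 6.

6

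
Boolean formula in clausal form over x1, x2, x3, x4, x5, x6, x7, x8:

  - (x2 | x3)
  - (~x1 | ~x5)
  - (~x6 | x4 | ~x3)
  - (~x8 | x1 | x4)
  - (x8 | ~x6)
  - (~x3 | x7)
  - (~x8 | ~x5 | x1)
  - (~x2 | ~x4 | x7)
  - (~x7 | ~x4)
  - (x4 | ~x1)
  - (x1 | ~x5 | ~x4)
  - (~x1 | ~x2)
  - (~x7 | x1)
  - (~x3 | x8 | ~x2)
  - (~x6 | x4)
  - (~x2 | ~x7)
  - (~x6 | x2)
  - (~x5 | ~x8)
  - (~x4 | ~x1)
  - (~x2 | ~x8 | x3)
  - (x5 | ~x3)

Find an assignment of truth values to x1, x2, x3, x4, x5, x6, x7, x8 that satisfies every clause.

x1 = 0  x2 = 1  x3 = 0  x4 = 0  x5 = 1  x6 = 0  x7 = 0  x8 = 0

Check each clause:
  1. (x2 | x3) — x2 is true.
  2. (~x1 | ~x5) — ~x1 is true.
  3. (~x3 | x4 | ~x6) — ~x6 is true.
  4. (~x8 | x4 | x1) — ~x8 is true.
  5. (~x6 | x8) — ~x6 is true.
  6. (~x3 | x7) — ~x3 is true.
  7. (~x5 | ~x8 | x1) — ~x8 is true.
  8. (x7 | ~x2 | ~x4) — ~x4 is true.
  9. (~x4 | ~x7) — ~x7 is true.
  10. (~x1 | x4) — ~x1 is true.
  11. (~x5 | x1 | ~x4) — ~x4 is true.
  12. (~x2 | ~x1) — ~x1 is true.
  13. (~x7 | x1) — ~x7 is true.
  14. (x8 | ~x2 | ~x3) — ~x3 is true.
  15. (~x6 | x4) — ~x6 is true.
  16. (~x7 | ~x2) — ~x7 is true.
  17. (~x6 | x2) — x2 is true.
  18. (~x8 | ~x5) — ~x8 is true.
  19. (~x4 | ~x1) — ~x4 is true.
  20. (x3 | ~x2 | ~x8) — ~x8 is true.
  21. (x5 | ~x3) — ~x3 is true.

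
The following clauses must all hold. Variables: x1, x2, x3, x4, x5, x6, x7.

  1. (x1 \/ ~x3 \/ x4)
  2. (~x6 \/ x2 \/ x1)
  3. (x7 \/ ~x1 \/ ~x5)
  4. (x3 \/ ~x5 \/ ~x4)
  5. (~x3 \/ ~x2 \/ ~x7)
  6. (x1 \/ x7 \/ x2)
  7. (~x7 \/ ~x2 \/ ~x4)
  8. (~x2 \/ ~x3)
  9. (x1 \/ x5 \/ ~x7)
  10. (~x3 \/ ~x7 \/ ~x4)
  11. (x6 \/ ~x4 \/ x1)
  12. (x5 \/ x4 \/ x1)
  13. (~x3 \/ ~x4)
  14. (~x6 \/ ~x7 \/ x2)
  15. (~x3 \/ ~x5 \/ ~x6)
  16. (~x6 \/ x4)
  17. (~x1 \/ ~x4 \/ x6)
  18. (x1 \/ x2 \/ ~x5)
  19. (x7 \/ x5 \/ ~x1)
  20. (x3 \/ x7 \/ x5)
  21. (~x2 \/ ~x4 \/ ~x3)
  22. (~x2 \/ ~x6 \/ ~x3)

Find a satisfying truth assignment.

x1 = 1, x2 = 0, x3 = 1, x4 = 0, x5 = 1, x6 = 0, x7 = 1

Set x1 = True and propagate.
The remaining clauses are satisfied by x2 = False, x3 = True, x4 = False, x5 = True, x6 = False, x7 = True.
Every clause has at least one true literal under this assignment.
Check each clause:
  1. (x4 \/ x1 \/ ~x3) — x1 is true.
  2. (~x6 \/ x2 \/ x1) — x1 is true.
  3. (~x5 \/ x7 \/ ~x1) — x7 is true.
  4. (~x4 \/ x3 \/ ~x5) — x3 is true.
  5. (~x7 \/ ~x2 \/ ~x3) — ~x2 is true.
  6. (x2 \/ x1 \/ x7) — x1 is true.
  7. (~x7 \/ ~x4 \/ ~x2) — ~x4 is true.
  8. (~x3 \/ ~x2) — ~x2 is true.
  9. (x5 \/ ~x7 \/ x1) — x1 is true.
  10. (~x4 \/ ~x3 \/ ~x7) — ~x4 is true.
  11. (~x4 \/ x6 \/ x1) — x1 is true.
  12. (x1 \/ x4 \/ x5) — x1 is true.
  13. (~x3 \/ ~x4) — ~x4 is true.
  14. (x2 \/ ~x6 \/ ~x7) — ~x6 is true.
  15. (~x3 \/ ~x5 \/ ~x6) — ~x6 is true.
  16. (x4 \/ ~x6) — ~x6 is true.
  17. (x6 \/ ~x4 \/ ~x1) — ~x4 is true.
  18. (x1 \/ x2 \/ ~x5) — x1 is true.
  19. (~x1 \/ x5 \/ x7) — x5 is true.
  20. (x7 \/ x3 \/ x5) — x3 is true.
  21. (~x4 \/ ~x2 \/ ~x3) — ~x4 is true.
  22. (~x2 \/ ~x3 \/ ~x6) — ~x6 is true.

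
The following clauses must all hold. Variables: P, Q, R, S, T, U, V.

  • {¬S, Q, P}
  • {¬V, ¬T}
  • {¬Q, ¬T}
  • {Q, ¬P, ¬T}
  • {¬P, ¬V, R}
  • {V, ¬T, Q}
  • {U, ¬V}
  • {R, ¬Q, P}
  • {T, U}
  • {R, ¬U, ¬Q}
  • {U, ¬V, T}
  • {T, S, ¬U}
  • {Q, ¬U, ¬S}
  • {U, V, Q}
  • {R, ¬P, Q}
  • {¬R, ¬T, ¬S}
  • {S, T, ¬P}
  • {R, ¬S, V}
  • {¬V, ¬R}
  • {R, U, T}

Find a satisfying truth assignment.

P=F  Q=T  R=T  S=T  T=F  U=T  V=F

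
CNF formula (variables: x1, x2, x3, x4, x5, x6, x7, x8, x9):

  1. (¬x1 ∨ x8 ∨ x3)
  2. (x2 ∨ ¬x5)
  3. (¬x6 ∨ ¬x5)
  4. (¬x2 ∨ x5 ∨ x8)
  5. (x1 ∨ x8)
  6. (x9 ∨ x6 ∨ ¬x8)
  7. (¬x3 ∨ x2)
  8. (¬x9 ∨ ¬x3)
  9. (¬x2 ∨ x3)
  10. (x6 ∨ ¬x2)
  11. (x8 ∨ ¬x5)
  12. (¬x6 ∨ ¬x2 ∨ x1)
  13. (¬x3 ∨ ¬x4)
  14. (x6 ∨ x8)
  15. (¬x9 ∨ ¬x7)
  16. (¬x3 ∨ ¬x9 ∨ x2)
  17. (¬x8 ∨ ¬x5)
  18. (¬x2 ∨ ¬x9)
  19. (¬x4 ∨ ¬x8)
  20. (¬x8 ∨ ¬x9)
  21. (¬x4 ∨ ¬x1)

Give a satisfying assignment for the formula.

Pure literal: x4 appears only negated; assign x4 = False.
x7 occurs only negated in the remaining clauses — set x7 = False.
Branch on x1: take x1 = True.
For the remaining variables, x2 = False, x3 = False, x5 = False, x6 = True, x8 = True, x9 = False works.
Check each clause:
  1. (¬x1 ∨ x3 ∨ x8) — x8 is true.
  2. (x2 ∨ ¬x5) — ¬x5 is true.
  3. (¬x5 ∨ ¬x6) — ¬x5 is true.
  4. (x5 ∨ ¬x2 ∨ x8) — x8 is true.
  5. (x1 ∨ x8) — x8 is true.
  6. (x6 ∨ ¬x8 ∨ x9) — x6 is true.
  7. (x2 ∨ ¬x3) — ¬x3 is true.
  8. (¬x9 ∨ ¬x3) — ¬x3 is true.
  9. (¬x2 ∨ x3) — ¬x2 is true.
  10. (x6 ∨ ¬x2) — x6 is true.
  11. (x8 ∨ ¬x5) — x8 is true.
  12. (x1 ∨ ¬x2 ∨ ¬x6) — x1 is true.
  13. (¬x3 ∨ ¬x4) — ¬x4 is true.
  14. (x6 ∨ x8) — x8 is true.
  15. (¬x7 ∨ ¬x9) — ¬x7 is true.
  16. (x2 ∨ ¬x3 ∨ ¬x9) — ¬x3 is true.
  17. (¬x8 ∨ ¬x5) — ¬x5 is true.
  18. (¬x9 ∨ ¬x2) — ¬x2 is true.
  19. (¬x4 ∨ ¬x8) — ¬x4 is true.
  20. (¬x8 ∨ ¬x9) — ¬x9 is true.
  21. (¬x1 ∨ ¬x4) — ¬x4 is true.

x1=T, x2=F, x3=F, x4=F, x5=F, x6=T, x7=F, x8=T, x9=F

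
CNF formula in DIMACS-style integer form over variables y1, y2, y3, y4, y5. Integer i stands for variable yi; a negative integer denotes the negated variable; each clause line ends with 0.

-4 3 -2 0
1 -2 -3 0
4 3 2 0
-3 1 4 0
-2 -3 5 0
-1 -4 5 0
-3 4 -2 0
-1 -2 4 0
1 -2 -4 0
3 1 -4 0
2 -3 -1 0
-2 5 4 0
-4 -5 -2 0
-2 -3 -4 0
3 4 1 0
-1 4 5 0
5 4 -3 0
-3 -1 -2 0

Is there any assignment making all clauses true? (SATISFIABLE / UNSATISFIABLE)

SATISFIABLE

Try y1 = False.
The remaining clauses are satisfied by y2 = False, y3 = True, y4 = True, y5 = False.
So y1 = F, y2 = F, y3 = T, y4 = T, y5 = F is a satisfying assignment.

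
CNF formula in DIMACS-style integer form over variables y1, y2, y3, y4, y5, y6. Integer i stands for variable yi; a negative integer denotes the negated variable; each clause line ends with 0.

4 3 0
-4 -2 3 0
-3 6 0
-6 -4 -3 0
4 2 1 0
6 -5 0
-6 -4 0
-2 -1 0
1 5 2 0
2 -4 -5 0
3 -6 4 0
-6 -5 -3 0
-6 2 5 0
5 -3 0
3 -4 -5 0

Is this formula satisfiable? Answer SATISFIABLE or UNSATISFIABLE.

Set y1 = True and propagate.
  then y2 is forced to False.
The remaining clauses are satisfied by y3 = False, y4 = True, y5 = False, y6 = False.
So y1=T, y2=F, y3=F, y4=T, y5=F, y6=F is a satisfying assignment.

SATISFIABLE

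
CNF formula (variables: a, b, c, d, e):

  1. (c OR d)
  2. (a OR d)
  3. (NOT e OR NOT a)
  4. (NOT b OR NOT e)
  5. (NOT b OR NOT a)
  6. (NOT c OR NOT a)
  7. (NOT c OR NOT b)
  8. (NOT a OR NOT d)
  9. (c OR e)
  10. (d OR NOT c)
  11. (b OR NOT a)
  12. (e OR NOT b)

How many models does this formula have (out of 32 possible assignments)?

3

The models are:
  a=0 b=0 c=0 d=1 e=1
  a=0 b=0 c=1 d=1 e=0
  a=0 b=0 c=1 d=1 e=1
That's 3 in total.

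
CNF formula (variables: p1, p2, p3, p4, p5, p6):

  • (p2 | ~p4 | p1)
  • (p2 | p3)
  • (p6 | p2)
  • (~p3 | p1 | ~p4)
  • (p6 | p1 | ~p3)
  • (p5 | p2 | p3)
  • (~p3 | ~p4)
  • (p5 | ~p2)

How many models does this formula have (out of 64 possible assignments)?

Case analysis on p2 and p3:
  p2=T, p3=T: remaining (p1,p4,p5,p6) ∈ {(F,F,T,T); (T,F,T,F); (T,F,T,T)} — 3.
  p2=T, p3=F: forces p5=T; p1, p4, p6 free → 2^3 = 8.
  p2=F, p3=T: remaining (p1,p4,p5,p6) ∈ {(F,F,F,T); (F,F,T,T); (T,F,F,T); (T,F,T,T)} — 4.
  p2=F, p3=F: a clause becomes empty — 0.
Total: 3 + 8 + 4 + 0 = 15.

15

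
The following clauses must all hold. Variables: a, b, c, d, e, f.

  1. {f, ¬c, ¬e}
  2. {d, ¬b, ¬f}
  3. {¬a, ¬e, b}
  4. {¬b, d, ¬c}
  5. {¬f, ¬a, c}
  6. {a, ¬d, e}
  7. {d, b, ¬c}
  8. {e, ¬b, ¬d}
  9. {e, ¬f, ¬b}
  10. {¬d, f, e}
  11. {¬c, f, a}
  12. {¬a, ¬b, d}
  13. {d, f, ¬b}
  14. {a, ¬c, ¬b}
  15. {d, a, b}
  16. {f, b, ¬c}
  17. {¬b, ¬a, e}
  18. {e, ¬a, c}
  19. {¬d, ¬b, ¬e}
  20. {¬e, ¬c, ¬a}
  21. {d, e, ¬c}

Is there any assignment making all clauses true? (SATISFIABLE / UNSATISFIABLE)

Try a = True.
Set b = False and propagate.
  then e is forced to False.
  then c is forced to True.
  then d is forced to True.
  then f is forced to True.
So a = 1, b = 0, c = 1, d = 1, e = 0, f = 1 is a satisfying assignment.

SATISFIABLE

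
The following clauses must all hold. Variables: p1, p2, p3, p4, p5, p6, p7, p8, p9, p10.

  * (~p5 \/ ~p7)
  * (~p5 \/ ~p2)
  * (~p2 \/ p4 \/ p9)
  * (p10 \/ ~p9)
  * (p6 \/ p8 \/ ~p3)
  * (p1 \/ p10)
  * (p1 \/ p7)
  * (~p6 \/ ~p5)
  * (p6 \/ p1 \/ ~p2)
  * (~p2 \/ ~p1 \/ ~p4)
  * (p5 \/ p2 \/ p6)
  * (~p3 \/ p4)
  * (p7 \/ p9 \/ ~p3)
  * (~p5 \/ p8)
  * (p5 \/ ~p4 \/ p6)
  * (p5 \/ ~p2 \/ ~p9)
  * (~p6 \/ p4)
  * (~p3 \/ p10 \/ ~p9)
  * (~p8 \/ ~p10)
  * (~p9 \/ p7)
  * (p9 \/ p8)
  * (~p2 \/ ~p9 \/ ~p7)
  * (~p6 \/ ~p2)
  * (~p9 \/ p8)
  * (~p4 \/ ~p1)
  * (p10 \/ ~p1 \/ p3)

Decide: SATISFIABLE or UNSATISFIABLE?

p9 = True:
  propagation gives p10=True, p8=False; an empty clause results — contradiction.
p9 = False:
  propagation gives p8=True, p10=False, p1=True, p4=False; an empty clause results — contradiction.
Every branch closes, so no satisfying assignment exists.

UNSATISFIABLE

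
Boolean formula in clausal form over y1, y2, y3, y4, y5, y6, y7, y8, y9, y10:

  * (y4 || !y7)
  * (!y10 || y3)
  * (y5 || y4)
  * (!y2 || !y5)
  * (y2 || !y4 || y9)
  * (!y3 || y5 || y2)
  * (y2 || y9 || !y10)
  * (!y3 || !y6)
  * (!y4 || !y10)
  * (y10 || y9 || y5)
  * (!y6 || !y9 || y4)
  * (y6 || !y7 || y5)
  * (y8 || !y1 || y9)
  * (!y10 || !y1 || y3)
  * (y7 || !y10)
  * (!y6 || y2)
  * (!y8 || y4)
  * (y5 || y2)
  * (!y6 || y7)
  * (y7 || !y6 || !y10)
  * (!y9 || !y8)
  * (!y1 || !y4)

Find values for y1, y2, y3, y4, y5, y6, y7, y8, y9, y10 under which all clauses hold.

y1=F, y2=F, y3=T, y4=T, y5=T, y6=F, y7=F, y8=F, y9=T, y10=F

Pure literal: y1 appears only negated; assign y1 = False.
Try y2 = False.
  then y6 is forced to False.
  then y5 is forced to True.
For the remaining variables, y3 = True, y4 = True, y7 = False, y8 = False, y9 = True, y10 = False works.
Check each clause:
  1. (!y7 || y4) — !y7 is true.
  2. (y3 || !y10) — y3 is true.
  3. (y4 || y5) — y4 is true.
  4. (!y2 || !y5) — !y2 is true.
  5. (!y4 || y2 || y9) — y9 is true.
  6. (y5 || !y3 || y2) — y5 is true.
  7. (y9 || y2 || !y10) — y9 is true.
  8. (!y3 || !y6) — !y6 is true.
  9. (!y10 || !y4) — !y10 is true.
  10. (y5 || y10 || y9) — y9 is true.
  11. (!y9 || y4 || !y6) — !y6 is true.
  12. (y6 || y5 || !y7) — !y7 is true.
  13. (y8 || y9 || !y1) — y9 is true.
  14. (y3 || !y1 || !y10) — y3 is true.
  15. (!y10 || y7) — !y10 is true.
  16. (y2 || !y6) — !y6 is true.
  17. (!y8 || y4) — !y8 is true.
  18. (y5 || y2) — y5 is true.
  19. (y7 || !y6) — !y6 is true.
  20. (!y6 || !y10 || y7) — !y6 is true.
  21. (!y8 || !y9) — !y8 is true.
  22. (!y1 || !y4) — !y1 is true.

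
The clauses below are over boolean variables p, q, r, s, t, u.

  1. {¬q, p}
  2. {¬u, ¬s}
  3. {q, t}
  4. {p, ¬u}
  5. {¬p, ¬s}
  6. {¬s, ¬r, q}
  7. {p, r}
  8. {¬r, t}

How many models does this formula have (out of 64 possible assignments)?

11

Split on p, then q.
  p=T, q=T: u free; 3 ways for (r,s,t) × 2^1 = 6.
  p=T, q=F: remaining (r,s,t,u) ∈ {(F,F,T,F); (F,F,T,T); (T,F,T,F); (T,F,T,T)} — 4.
  p=F, q=T: a clause becomes empty — 0.
  p=F, q=F: remaining (r,s,t,u) ∈ {(T,F,T,F)} — 1.
Total: 6 + 4 + 0 + 1 = 11.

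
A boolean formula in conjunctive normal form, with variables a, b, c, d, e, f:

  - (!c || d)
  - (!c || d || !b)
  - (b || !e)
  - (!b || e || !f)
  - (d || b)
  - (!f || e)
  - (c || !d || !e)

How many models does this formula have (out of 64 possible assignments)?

Split on b, then d.
  b=T, d=T: a free; 4 ways for (c,e,f) × 2^1 = 8.
  b=T, d=F: a free; 3 ways for (c,e,f) × 2^1 = 6.
  b=F, d=T: remaining (a,c,e,f) ∈ {(F,F,F,F); (F,T,F,F); (T,F,F,F); (T,T,F,F)} — 4.
  b=F, d=F: a clause becomes empty — 0.
Total: 8 + 6 + 4 + 0 = 18.

18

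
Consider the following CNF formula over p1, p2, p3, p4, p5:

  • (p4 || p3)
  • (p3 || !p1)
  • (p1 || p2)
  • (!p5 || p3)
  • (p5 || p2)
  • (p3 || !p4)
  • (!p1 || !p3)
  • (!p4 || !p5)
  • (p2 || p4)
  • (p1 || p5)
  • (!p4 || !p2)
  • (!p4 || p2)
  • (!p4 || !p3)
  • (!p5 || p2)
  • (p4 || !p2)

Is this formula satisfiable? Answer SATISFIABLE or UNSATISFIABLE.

UNSATISFIABLE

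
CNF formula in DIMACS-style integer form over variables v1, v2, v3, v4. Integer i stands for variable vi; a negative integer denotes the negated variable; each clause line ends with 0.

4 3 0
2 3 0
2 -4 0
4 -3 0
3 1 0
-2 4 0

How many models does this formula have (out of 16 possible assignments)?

3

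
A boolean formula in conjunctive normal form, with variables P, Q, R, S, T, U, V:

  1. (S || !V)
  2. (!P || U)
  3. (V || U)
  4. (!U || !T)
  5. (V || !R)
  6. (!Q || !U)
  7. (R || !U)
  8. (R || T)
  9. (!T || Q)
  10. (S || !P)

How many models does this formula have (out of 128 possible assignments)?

6

Satisfying assignments:
  P=0 Q=0 R=1 S=1 T=0 U=0 V=1
  P=0 Q=0 R=1 S=1 T=0 U=1 V=1
  P=0 Q=1 R=0 S=1 T=1 U=0 V=1
  P=0 Q=1 R=1 S=1 T=0 U=0 V=1
  P=0 Q=1 R=1 S=1 T=1 U=0 V=1
  P=1 Q=0 R=1 S=1 T=0 U=1 V=1
That's 6 in total.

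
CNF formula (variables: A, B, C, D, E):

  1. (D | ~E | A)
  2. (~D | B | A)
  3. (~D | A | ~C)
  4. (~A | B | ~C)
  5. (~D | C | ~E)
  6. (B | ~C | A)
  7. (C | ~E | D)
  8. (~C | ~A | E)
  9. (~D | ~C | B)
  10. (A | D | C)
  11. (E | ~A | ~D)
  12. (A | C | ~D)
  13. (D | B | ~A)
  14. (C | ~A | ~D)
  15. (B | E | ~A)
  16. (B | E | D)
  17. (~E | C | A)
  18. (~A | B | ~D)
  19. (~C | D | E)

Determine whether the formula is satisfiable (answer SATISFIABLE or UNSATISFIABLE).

SATISFIABLE

B occurs only positively in the remaining clauses — set B = True.
Branch on A: take A = True.
Try C = True.
  then E is forced to True.
D is now unconstrained; take D = False.
So A = 1, B = 1, C = 1, D = 0, E = 1 is a satisfying assignment.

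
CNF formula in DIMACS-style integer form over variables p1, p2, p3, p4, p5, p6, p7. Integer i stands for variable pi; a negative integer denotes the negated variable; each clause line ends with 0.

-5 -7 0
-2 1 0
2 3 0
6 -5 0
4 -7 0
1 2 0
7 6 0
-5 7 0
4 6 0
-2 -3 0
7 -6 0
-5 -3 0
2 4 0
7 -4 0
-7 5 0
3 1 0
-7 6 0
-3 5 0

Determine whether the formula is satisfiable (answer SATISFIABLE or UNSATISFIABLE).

UNSATISFIABLE

p7 = True:
  propagation gives p5=False; an empty clause results — contradiction.
p7 = False:
  propagation gives p6=True; an empty clause results — contradiction.
Every branch closes, so no satisfying assignment exists.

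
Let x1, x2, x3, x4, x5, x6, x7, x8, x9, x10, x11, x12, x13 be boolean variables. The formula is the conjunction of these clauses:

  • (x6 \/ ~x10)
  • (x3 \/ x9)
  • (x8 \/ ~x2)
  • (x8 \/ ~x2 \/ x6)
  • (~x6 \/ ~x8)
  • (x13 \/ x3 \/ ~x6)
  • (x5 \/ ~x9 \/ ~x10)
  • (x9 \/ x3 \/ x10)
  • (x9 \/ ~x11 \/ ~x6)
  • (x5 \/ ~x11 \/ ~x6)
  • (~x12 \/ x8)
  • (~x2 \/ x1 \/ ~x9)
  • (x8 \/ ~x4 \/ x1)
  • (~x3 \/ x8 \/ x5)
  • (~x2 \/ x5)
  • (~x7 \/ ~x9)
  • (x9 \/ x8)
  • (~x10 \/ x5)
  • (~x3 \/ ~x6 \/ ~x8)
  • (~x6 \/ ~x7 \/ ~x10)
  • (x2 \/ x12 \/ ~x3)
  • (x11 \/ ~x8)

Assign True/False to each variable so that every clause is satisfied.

x1=True  x2=True  x3=True  x4=True  x5=True  x6=False  x7=False  x8=True  x9=True  x10=False  x11=True  x12=True  x13=False

Pure literal: x1 appears only positively; assign x1 = True.
x5 occurs only positively in the remaining clauses — set x5 = True.
Set x2 = True and propagate.
  then x8 is forced to True.
  then x6 is forced to False.
  then x10 is forced to False.
  then x11 is forced to True.
Branch on x3: take x3 = True.
Branch on x7: take x7 = False.
x4, x9, x12, x13 are now unconstrained; take x4 = True, x9 = True, x12 = True, x13 = False.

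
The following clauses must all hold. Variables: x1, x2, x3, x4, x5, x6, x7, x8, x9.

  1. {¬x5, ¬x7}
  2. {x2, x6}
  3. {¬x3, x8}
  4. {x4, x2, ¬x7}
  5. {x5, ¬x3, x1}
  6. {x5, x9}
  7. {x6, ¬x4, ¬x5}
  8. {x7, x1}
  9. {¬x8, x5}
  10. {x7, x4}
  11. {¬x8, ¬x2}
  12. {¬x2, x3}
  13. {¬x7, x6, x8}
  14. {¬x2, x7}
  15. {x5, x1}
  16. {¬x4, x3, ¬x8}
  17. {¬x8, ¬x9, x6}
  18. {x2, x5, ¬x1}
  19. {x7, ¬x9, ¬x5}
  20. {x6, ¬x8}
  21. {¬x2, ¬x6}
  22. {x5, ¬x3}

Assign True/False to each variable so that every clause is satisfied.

x1=1, x2=0, x3=0, x4=1, x5=1, x6=1, x7=0, x8=0, x9=0

Check each clause:
  1. {¬x7, ¬x5} — ¬x7 is true.
  2. {x2, x6} — x6 is true.
  3. {x8, ¬x3} — ¬x3 is true.
  4. {x2, x4, ¬x7} — ¬x7 is true.
  5. {x5, x1, ¬x3} — x1 is true.
  6. {x9, x5} — x5 is true.
  7. {¬x5, ¬x4, x6} — x6 is true.
  8. {x7, x1} — x1 is true.
  9. {¬x8, x5} — ¬x8 is true.
  10. {x4, x7} — x4 is true.
  11. {¬x8, ¬x2} — ¬x8 is true.
  12. {¬x2, x3} — ¬x2 is true.
  13. {x8, ¬x7, x6} — ¬x7 is true.
  14. {¬x2, x7} — ¬x2 is true.
  15. {x1, x5} — x1 is true.
  16. {x3, ¬x8, ¬x4} — ¬x8 is true.
  17. {x6, ¬x9, ¬x8} — ¬x8 is true.
  18. {x2, ¬x1, x5} — x5 is true.
  19. {¬x5, x7, ¬x9} — ¬x9 is true.
  20. {x6, ¬x8} — ¬x8 is true.
  21. {¬x6, ¬x2} — ¬x2 is true.
  22. {x5, ¬x3} — ¬x3 is true.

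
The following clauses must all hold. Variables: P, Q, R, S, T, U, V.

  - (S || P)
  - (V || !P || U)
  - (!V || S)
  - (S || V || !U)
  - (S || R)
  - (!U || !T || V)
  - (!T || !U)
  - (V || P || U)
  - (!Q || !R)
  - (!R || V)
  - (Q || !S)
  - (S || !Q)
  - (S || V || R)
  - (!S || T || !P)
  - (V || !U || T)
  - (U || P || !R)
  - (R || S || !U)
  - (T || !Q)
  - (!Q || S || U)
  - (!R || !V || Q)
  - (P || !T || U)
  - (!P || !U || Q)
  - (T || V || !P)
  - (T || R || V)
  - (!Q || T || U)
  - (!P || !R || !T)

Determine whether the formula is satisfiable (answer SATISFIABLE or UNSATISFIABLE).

Try P = True.
Branch on Q: take Q = True.
  then R is forced to False.
  then S is forced to True.
  then T is forced to True.
  then U is forced to False.
  then V is forced to True.
Every clause has at least one true literal under this assignment.
So P = T, Q = T, R = F, S = T, T = T, U = F, V = T is a satisfying assignment.

SATISFIABLE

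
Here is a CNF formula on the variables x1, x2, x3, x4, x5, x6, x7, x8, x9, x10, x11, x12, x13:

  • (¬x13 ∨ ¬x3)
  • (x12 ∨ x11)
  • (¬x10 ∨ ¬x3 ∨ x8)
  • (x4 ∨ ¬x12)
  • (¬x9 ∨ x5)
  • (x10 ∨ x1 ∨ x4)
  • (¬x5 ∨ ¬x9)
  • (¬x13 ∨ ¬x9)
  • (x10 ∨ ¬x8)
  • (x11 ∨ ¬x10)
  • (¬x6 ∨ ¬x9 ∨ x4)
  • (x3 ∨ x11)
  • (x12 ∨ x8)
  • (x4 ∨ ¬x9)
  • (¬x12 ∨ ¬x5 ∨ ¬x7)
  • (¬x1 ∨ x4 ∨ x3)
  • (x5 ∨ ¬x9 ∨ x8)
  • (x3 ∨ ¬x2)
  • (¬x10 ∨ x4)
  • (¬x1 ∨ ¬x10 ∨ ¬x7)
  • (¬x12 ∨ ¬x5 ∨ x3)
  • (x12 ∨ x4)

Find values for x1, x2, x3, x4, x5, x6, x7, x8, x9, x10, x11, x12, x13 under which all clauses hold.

x1 = False, x2 = False, x3 = True, x4 = True, x5 = True, x6 = False, x7 = True, x8 = True, x9 = False, x10 = True, x11 = True, x12 = False, x13 = False

Pure literal: x2 appears only negated; assign x2 = False.
Pure literal: x4 appears only positively; assign x4 = True.
Set x1 = False and propagate.
Try x3 = True.
  then x13 is forced to False.
The remaining clauses are satisfied by x5 = True, x6 = False, x7 = True, x8 = True, x9 = False, x10 = True, x11 = True, x12 = False.
Check each clause:
  1. (¬x3 ∨ ¬x13) — ¬x13 is true.
  2. (x11 ∨ x12) — x11 is true.
  3. (x8 ∨ ¬x10 ∨ ¬x3) — x8 is true.
  4. (¬x12 ∨ x4) — ¬x12 is true.
  5. (¬x9 ∨ x5) — x5 is true.
  6. (x4 ∨ x10 ∨ x1) — x10 is true.
  7. (¬x5 ∨ ¬x9) — ¬x9 is true.
  8. (¬x13 ∨ ¬x9) — ¬x13 is true.
  9. (x10 ∨ ¬x8) — x10 is true.
  10. (¬x10 ∨ x11) — x11 is true.
  11. (¬x9 ∨ x4 ∨ ¬x6) — ¬x6 is true.
  12. (x3 ∨ x11) — x11 is true.
  13. (x8 ∨ x12) — x8 is true.
  14. (¬x9 ∨ x4) — x4 is true.
  15. (¬x7 ∨ ¬x12 ∨ ¬x5) — ¬x12 is true.
  16. (¬x1 ∨ x4 ∨ x3) — x3 is true.
  17. (x8 ∨ x5 ∨ ¬x9) — x8 is true.
  18. (x3 ∨ ¬x2) — x3 is true.
  19. (¬x10 ∨ x4) — x4 is true.
  20. (¬x10 ∨ ¬x1 ∨ ¬x7) — ¬x1 is true.
  21. (x3 ∨ ¬x5 ∨ ¬x12) — x3 is true.
  22. (x12 ∨ x4) — x4 is true.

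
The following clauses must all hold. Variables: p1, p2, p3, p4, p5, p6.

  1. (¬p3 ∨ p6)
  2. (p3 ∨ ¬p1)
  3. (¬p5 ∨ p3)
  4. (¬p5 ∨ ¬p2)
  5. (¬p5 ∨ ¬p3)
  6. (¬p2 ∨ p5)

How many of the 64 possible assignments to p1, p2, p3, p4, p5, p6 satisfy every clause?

Case analysis on p3 and p5:
  p3=1, p5=1: a clause becomes empty — 0.
  p3=1, p5=0: remaining (p1,p2,p4,p6) ∈ {(0,0,0,1); (0,0,1,1); (1,0,0,1); (1,0,1,1)} — 4.
  p3=0, p5=1: a clause becomes empty — 0.
  p3=0, p5=0: remaining (p1,p2,p4,p6) ∈ {(0,0,0,0); (0,0,0,1); (0,0,1,0); (0,0,1,1)} — 4.
Total: 0 + 4 + 0 + 4 = 8.

8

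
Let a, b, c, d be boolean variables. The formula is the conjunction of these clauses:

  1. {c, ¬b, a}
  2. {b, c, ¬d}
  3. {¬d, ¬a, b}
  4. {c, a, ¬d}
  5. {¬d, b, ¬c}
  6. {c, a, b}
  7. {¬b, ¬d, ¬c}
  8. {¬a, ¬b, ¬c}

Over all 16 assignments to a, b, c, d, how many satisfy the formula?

6

The models are:
  a=0 b=0 c=1 d=0
  a=0 b=1 c=1 d=0
  a=1 b=0 c=0 d=0
  a=1 b=0 c=1 d=0
  a=1 b=1 c=0 d=0
  a=1 b=1 c=0 d=1
Count: 6.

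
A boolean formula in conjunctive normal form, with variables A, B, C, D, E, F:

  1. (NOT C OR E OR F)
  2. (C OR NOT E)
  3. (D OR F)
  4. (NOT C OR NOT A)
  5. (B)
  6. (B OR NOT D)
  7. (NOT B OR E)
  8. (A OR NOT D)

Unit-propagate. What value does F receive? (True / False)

True

(B) stands alone — B = True.
In (E OR NOT B), NOT B is now false; E must hold, so E = True.
(NOT E OR C): since E = True, the clause reduces to (C). C = True.
(NOT A OR NOT C): since C = True, the clause reduces to (NOT A). A = False.
In (A OR NOT D), A is now false; NOT D must hold, so D = False.
(F OR D) with D = False leaves only F, so F = True.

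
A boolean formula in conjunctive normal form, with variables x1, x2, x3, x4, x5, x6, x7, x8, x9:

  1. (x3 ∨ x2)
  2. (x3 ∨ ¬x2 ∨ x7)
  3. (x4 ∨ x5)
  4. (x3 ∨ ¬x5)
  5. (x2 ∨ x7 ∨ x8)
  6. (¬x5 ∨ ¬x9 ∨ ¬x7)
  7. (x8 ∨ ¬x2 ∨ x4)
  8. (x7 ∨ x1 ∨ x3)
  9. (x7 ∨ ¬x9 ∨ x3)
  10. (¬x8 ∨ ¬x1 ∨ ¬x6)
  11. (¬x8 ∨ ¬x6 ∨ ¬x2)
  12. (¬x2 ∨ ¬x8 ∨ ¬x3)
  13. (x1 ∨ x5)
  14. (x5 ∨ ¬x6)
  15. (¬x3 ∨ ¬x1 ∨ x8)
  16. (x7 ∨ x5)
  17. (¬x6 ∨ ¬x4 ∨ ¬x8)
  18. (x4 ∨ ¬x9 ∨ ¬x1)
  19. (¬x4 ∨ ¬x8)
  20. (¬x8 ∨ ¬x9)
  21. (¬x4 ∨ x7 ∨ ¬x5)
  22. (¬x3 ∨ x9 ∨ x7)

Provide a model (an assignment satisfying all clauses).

x1 = T, x2 = T, x3 = F, x4 = T, x5 = F, x6 = F, x7 = T, x8 = F, x9 = T

Check each clause:
  1. (x2 ∨ x3) — x2 is true.
  2. (x3 ∨ ¬x2 ∨ x7) — x7 is true.
  3. (x4 ∨ x5) — x4 is true.
  4. (x3 ∨ ¬x5) — ¬x5 is true.
  5. (x7 ∨ x2 ∨ x8) — x2 is true.
  6. (¬x5 ∨ ¬x9 ∨ ¬x7) — ¬x5 is true.
  7. (x8 ∨ ¬x2 ∨ x4) — x4 is true.
  8. (x1 ∨ x3 ∨ x7) — x1 is true.
  9. (¬x9 ∨ x3 ∨ x7) — x7 is true.
  10. (¬x1 ∨ ¬x8 ∨ ¬x6) — ¬x8 is true.
  11. (¬x6 ∨ ¬x8 ∨ ¬x2) — ¬x8 is true.
  12. (¬x3 ∨ ¬x8 ∨ ¬x2) — ¬x8 is true.
  13. (x5 ∨ x1) — x1 is true.
  14. (x5 ∨ ¬x6) — ¬x6 is true.
  15. (x8 ∨ ¬x3 ∨ ¬x1) — ¬x3 is true.
  16. (x7 ∨ x5) — x7 is true.
  17. (¬x8 ∨ ¬x4 ∨ ¬x6) — ¬x8 is true.
  18. (¬x1 ∨ x4 ∨ ¬x9) — x4 is true.
  19. (¬x4 ∨ ¬x8) — ¬x8 is true.
  20. (¬x9 ∨ ¬x8) — ¬x8 is true.
  21. (x7 ∨ ¬x4 ∨ ¬x5) — ¬x5 is true.
  22. (x9 ∨ ¬x3 ∨ x7) — x9 is true.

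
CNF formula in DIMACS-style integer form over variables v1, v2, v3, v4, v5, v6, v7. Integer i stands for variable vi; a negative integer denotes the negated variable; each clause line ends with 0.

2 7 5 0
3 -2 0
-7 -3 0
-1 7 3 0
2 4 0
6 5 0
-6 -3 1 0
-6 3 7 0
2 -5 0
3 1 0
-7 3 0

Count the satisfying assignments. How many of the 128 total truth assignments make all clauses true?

8

Satisfying assignments:
  v1=0 v2=1 v3=1 v4=0 v5=1 v6=0 v7=0
  v1=0 v2=1 v3=1 v4=1 v5=1 v6=0 v7=0
  v1=1 v2=1 v3=1 v4=0 v5=0 v6=1 v7=0
  v1=1 v2=1 v3=1 v4=0 v5=1 v6=0 v7=0
  v1=1 v2=1 v3=1 v4=0 v5=1 v6=1 v7=0
  v1=1 v2=1 v3=1 v4=1 v5=0 v6=1 v7=0
  v1=1 v2=1 v3=1 v4=1 v5=1 v6=0 v7=0
  v1=1 v2=1 v3=1 v4=1 v5=1 v6=1 v7=0
Count: 8.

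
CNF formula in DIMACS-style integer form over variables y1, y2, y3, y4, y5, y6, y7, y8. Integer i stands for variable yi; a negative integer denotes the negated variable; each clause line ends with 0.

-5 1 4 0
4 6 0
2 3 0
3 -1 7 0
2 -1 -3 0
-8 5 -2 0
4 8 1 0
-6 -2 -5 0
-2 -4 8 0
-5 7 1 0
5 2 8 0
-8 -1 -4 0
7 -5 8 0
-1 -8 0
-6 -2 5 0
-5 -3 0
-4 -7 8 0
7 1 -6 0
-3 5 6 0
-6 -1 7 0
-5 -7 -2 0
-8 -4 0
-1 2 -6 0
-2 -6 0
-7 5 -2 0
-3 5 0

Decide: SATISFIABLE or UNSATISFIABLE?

UNSATISFIABLE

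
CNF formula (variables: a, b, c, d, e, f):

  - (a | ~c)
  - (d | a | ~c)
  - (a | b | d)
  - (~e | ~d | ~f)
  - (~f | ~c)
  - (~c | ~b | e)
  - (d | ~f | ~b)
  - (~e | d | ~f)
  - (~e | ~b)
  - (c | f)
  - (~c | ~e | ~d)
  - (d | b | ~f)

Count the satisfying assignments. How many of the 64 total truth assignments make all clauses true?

7

Satisfying assignments:
  a=0 b=0 c=0 d=1 e=0 f=1
  a=0 b=1 c=0 d=1 e=0 f=1
  a=1 b=0 c=0 d=1 e=0 f=1
  a=1 b=0 c=1 d=0 e=0 f=0
  a=1 b=0 c=1 d=0 e=1 f=0
  a=1 b=0 c=1 d=1 e=0 f=0
  a=1 b=1 c=0 d=1 e=0 f=1
That's 7 in total.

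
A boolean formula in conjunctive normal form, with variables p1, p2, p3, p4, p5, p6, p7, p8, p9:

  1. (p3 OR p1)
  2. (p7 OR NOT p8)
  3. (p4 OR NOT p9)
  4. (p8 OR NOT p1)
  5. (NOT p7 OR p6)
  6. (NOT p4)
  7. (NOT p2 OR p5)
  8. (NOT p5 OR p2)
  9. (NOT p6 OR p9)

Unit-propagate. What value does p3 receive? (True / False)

(NOT p4) stands alone — p4 = False.
In (NOT p9 OR p4), p4 is now false; NOT p9 must hold, so p9 = False.
From (NOT p6 OR p9) and p9 = False: p6 = False.
In (p6 OR NOT p7), p6 is now false; NOT p7 must hold, so p7 = False.
From (p7 OR NOT p8) and p7 = False: p8 = False.
In (NOT p1 OR p8), p8 is now false; NOT p1 must hold, so p1 = False.
From (p1 OR p3) and p1 = False: p3 = True.

True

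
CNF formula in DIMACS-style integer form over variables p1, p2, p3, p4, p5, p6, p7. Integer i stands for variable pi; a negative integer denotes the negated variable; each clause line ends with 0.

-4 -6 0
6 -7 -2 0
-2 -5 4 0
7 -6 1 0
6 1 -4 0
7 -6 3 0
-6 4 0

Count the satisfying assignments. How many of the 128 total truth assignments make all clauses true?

32

Case analysis on p6 and p4:
  p6=1, p4=1: a clause becomes empty — 0.
  p6=1, p4=0: a clause becomes empty — 0.
  p6=0, p4=1: p3, p5 free; 3 ways for (p1,p2,p7) × 2^2 = 12.
  p6=0, p4=0: p1, p3 free; 5 ways for (p2,p5,p7) × 2^2 = 20.
Total: 0 + 0 + 12 + 20 = 32.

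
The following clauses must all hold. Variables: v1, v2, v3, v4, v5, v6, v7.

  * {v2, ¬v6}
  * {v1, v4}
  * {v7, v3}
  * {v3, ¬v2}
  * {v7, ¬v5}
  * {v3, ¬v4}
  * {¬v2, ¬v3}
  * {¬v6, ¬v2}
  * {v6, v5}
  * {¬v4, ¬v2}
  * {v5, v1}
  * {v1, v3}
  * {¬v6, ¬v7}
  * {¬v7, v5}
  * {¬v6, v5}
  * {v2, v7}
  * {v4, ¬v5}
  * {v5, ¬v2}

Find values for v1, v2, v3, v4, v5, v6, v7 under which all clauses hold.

v1 occurs only positively in the remaining clauses — set v1 = True.
Set v2 = False and propagate.
  then v6 is forced to False.
  then v5 is forced to True.
  then v7 is forced to True.
  then v4 is forced to True.
  then v3 is forced to True.

v1 = True, v2 = False, v3 = True, v4 = True, v5 = True, v6 = False, v7 = True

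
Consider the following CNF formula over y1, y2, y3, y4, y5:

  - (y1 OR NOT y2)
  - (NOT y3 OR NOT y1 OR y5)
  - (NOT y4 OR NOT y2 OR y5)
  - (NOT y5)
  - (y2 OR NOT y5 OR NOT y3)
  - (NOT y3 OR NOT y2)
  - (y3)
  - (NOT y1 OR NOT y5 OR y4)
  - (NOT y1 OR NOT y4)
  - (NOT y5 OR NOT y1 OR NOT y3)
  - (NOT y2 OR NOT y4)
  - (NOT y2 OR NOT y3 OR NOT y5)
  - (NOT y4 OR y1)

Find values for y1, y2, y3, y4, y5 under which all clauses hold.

The clause (NOT y5) is unit: y5 must be False.
Unit propagation: (y3) forces y3 = True.
The clause (NOT y1) is unit: y1 must be False.
The clause (NOT y2) is unit: y2 must be False.
The clause (NOT y4) is unit: y4 must be False.
Check each clause:
  1. (y1 OR NOT y2) — NOT y2 is true.
  2. (y5 OR NOT y3 OR NOT y1) — NOT y1 is true.
  3. (NOT y2 OR NOT y4 OR y5) — NOT y4 is true.
  4. (NOT y5) — NOT y5 is true.
  5. (NOT y3 OR NOT y5 OR y2) — NOT y5 is true.
  6. (NOT y2 OR NOT y3) — NOT y2 is true.
  7. (y3) — y3 is true.
  8. (y4 OR NOT y5 OR NOT y1) — NOT y5 is true.
  9. (NOT y4 OR NOT y1) — NOT y4 is true.
  10. (NOT y3 OR NOT y1 OR NOT y5) — NOT y5 is true.
  11. (NOT y2 OR NOT y4) — NOT y4 is true.
  12. (NOT y2 OR NOT y3 OR NOT y5) — NOT y5 is true.
  13. (NOT y4 OR y1) — NOT y4 is true.

y1 = False, y2 = False, y3 = True, y4 = False, y5 = False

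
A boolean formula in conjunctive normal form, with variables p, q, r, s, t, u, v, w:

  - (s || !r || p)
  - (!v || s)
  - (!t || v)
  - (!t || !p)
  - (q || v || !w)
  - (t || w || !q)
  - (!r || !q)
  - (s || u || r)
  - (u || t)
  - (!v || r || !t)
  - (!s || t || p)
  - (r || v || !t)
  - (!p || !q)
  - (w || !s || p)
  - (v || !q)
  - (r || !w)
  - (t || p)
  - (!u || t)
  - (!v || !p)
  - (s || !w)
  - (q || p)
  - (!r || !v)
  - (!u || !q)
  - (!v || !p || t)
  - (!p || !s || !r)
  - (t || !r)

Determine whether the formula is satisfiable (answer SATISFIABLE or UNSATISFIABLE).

UNSATISFIABLE

t = True:
  propagation gives v=True, s=True, p=False, r=True; an empty clause results — contradiction.
t = False:
  propagation gives u=True; an empty clause results — contradiction.
Every branch closes, so no satisfying assignment exists.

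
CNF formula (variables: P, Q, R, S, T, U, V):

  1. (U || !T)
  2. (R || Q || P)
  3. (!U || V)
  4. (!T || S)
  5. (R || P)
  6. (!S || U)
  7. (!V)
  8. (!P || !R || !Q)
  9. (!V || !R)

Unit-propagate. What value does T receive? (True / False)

False

Unit clause (!V) sets V = False.
In (!U || V), V is now false; !U must hold, so U = False.
In (!T || U), U is now false; !T must hold, so T = False.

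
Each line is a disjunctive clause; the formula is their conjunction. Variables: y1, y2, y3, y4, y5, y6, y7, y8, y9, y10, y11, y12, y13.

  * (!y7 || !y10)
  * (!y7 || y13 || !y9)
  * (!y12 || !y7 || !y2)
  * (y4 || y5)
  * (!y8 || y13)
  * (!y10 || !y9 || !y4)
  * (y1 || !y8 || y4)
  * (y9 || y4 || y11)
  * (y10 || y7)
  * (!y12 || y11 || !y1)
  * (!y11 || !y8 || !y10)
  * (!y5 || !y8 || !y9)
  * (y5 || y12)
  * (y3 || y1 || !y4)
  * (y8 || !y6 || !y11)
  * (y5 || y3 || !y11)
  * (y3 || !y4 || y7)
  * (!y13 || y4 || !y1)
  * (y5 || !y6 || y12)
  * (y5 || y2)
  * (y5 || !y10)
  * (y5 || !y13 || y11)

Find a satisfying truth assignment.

Pure literal: y3 appears only positively; assign y3 = True.
y6 occurs only negated in the remaining clauses — set y6 = False.
Branch on y1: take y1 = True.
Try y2 = True.
For the remaining variables, y4 = True, y5 = True, y7 = True, y8 = True, y9 = False, y10 = False, y11 = True, y12 = False, y13 = True works.

y1 = T, y2 = T, y3 = T, y4 = T, y5 = T, y6 = F, y7 = T, y8 = T, y9 = F, y10 = F, y11 = T, y12 = F, y13 = T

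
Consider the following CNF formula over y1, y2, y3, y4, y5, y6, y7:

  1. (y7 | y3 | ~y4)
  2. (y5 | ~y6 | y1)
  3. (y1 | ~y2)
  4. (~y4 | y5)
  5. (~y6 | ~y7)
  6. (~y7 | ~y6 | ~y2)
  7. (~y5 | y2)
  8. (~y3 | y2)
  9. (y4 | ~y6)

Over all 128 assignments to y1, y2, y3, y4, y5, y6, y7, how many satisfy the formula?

16

Split on y2, then y6.
  y2=T, y6=T: remaining (y1,y3,y4,y5,y7) ∈ {(T,T,T,T,F)} — 1.
  y2=T, y6=F: 11 of the 32 assignments to (y1,y3,y4,y5,y7) work.
  y2=F, y6=T: a clause becomes empty — 0.
  y2=F, y6=F: remaining (y1,y3,y4,y5,y7) ∈ {(F,F,F,F,F); (F,F,F,F,T); (T,F,F,F,F); (T,F,F,F,T)} — 4.
Total: 1 + 11 + 0 + 4 = 16.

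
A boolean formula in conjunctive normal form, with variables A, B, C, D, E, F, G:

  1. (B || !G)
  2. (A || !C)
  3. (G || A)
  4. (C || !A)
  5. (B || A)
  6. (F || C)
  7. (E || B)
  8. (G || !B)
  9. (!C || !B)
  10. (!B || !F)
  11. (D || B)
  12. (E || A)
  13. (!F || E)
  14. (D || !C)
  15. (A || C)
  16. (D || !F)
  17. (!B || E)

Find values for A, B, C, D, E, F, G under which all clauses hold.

D occurs only positively in the remaining clauses — set D = True.
Pure literal: E appears only positively; assign E = True.
Branch on A: take A = True.
  then C is forced to True.
  then B is forced to False.
  then G is forced to False.
F is now unconstrained; take F = True.
Check each clause:
  1. (!G || B) — !G is true.
  2. (!C || A) — A is true.
  3. (A || G) — A is true.
  4. (!A || C) — C is true.
  5. (B || A) — A is true.
  6. (F || C) — C is true.
  7. (E || B) — E is true.
  8. (!B || G) — !B is true.
  9. (!B || !C) — !B is true.
  10. (!B || !F) — !B is true.
  11. (D || B) — D is true.
  12. (E || A) — A is true.
  13. (!F || E) — E is true.
  14. (D || !C) — D is true.
  15. (C || A) — A is true.
  16. (!F || D) — D is true.
  17. (!B || E) — E is true.

A=True, B=False, C=True, D=True, E=True, F=True, G=False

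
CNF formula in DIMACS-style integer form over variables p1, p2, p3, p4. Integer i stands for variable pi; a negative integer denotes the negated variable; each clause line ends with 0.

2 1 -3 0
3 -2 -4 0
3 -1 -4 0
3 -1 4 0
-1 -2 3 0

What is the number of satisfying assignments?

Case analysis on p3 and p1:
  p3=T, p1=T: remaining (p2,p4) ∈ {(F,F); (F,T); (T,F); (T,T)} — 4.
  p3=T, p1=F: remaining (p2,p4) ∈ {(T,F); (T,T)} — 2.
  p3=F, p1=T: a clause becomes empty — 0.
  p3=F, p1=F: remaining (p2,p4) ∈ {(F,F); (F,T); (T,F)} — 3.
Total: 4 + 2 + 0 + 3 = 9.

9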